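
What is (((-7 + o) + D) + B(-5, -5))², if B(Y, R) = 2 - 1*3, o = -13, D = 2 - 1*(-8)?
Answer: 121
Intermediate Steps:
D = 10 (D = 2 + 8 = 10)
B(Y, R) = -1 (B(Y, R) = 2 - 3 = -1)
(((-7 + o) + D) + B(-5, -5))² = (((-7 - 13) + 10) - 1)² = ((-20 + 10) - 1)² = (-10 - 1)² = (-11)² = 121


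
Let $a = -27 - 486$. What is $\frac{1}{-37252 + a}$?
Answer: $- \frac{1}{37765} \approx -2.648 \cdot 10^{-5}$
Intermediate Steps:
$a = -513$ ($a = -27 - 486 = -513$)
$\frac{1}{-37252 + a} = \frac{1}{-37252 - 513} = \frac{1}{-37765} = - \frac{1}{37765}$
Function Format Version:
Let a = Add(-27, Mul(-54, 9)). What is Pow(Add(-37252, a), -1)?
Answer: Rational(-1, 37765) ≈ -2.6480e-5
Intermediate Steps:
a = -513 (a = Add(-27, -486) = -513)
Pow(Add(-37252, a), -1) = Pow(Add(-37252, -513), -1) = Pow(-37765, -1) = Rational(-1, 37765)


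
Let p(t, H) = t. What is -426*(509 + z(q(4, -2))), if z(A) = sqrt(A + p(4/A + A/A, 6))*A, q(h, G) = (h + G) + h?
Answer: -216834 - 852*sqrt(69) ≈ -2.2391e+5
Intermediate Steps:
q(h, G) = G + 2*h (q(h, G) = (G + h) + h = G + 2*h)
z(A) = A*sqrt(1 + A + 4/A) (z(A) = sqrt(A + (4/A + A/A))*A = sqrt(A + (4/A + 1))*A = sqrt(A + (1 + 4/A))*A = sqrt(1 + A + 4/A)*A = A*sqrt(1 + A + 4/A))
-426*(509 + z(q(4, -2))) = -426*(509 + (-2 + 2*4)*sqrt(1 + (-2 + 2*4) + 4/(-2 + 2*4))) = -426*(509 + (-2 + 8)*sqrt(1 + (-2 + 8) + 4/(-2 + 8))) = -426*(509 + 6*sqrt(1 + 6 + 4/6)) = -426*(509 + 6*sqrt(1 + 6 + 4*(1/6))) = -426*(509 + 6*sqrt(1 + 6 + 2/3)) = -426*(509 + 6*sqrt(23/3)) = -426*(509 + 6*(sqrt(69)/3)) = -426*(509 + 2*sqrt(69)) = -216834 - 852*sqrt(69)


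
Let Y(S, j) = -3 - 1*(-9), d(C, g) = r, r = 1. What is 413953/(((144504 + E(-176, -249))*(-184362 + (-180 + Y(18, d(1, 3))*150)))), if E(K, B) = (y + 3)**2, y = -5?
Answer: -413953/26537738136 ≈ -1.5599e-5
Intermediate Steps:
d(C, g) = 1
E(K, B) = 4 (E(K, B) = (-5 + 3)**2 = (-2)**2 = 4)
Y(S, j) = 6 (Y(S, j) = -3 + 9 = 6)
413953/(((144504 + E(-176, -249))*(-184362 + (-180 + Y(18, d(1, 3))*150)))) = 413953/(((144504 + 4)*(-184362 + (-180 + 6*150)))) = 413953/((144508*(-184362 + (-180 + 900)))) = 413953/((144508*(-184362 + 720))) = 413953/((144508*(-183642))) = 413953/(-26537738136) = 413953*(-1/26537738136) = -413953/26537738136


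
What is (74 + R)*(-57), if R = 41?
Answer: -6555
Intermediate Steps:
(74 + R)*(-57) = (74 + 41)*(-57) = 115*(-57) = -6555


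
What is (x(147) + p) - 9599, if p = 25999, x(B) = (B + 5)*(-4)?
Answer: 15792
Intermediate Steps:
x(B) = -20 - 4*B (x(B) = (5 + B)*(-4) = -20 - 4*B)
(x(147) + p) - 9599 = ((-20 - 4*147) + 25999) - 9599 = ((-20 - 588) + 25999) - 9599 = (-608 + 25999) - 9599 = 25391 - 9599 = 15792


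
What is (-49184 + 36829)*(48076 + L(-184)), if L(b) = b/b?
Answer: -593991335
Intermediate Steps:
L(b) = 1
(-49184 + 36829)*(48076 + L(-184)) = (-49184 + 36829)*(48076 + 1) = -12355*48077 = -593991335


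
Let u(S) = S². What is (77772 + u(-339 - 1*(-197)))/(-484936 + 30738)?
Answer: -48968/227099 ≈ -0.21562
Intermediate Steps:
(77772 + u(-339 - 1*(-197)))/(-484936 + 30738) = (77772 + (-339 - 1*(-197))²)/(-484936 + 30738) = (77772 + (-339 + 197)²)/(-454198) = (77772 + (-142)²)*(-1/454198) = (77772 + 20164)*(-1/454198) = 97936*(-1/454198) = -48968/227099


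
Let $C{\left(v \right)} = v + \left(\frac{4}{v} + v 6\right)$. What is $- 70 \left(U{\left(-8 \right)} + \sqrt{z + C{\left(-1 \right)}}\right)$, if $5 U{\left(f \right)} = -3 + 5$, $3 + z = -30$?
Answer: $-28 - 140 i \sqrt{11} \approx -28.0 - 464.33 i$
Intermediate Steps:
$z = -33$ ($z = -3 - 30 = -33$)
$U{\left(f \right)} = \frac{2}{5}$ ($U{\left(f \right)} = \frac{-3 + 5}{5} = \frac{1}{5} \cdot 2 = \frac{2}{5}$)
$C{\left(v \right)} = \frac{4}{v} + 7 v$ ($C{\left(v \right)} = v + \left(\frac{4}{v} + 6 v\right) = \frac{4}{v} + 7 v$)
$- 70 \left(U{\left(-8 \right)} + \sqrt{z + C{\left(-1 \right)}}\right) = - 70 \left(\frac{2}{5} + \sqrt{-33 + \left(\frac{4}{-1} + 7 \left(-1\right)\right)}\right) = - 70 \left(\frac{2}{5} + \sqrt{-33 + \left(4 \left(-1\right) - 7\right)}\right) = - 70 \left(\frac{2}{5} + \sqrt{-33 - 11}\right) = - 70 \left(\frac{2}{5} + \sqrt{-44}\right) = - 70 \left(\frac{2}{5} + 2 i \sqrt{11}\right) = -28 - 140 i \sqrt{11}$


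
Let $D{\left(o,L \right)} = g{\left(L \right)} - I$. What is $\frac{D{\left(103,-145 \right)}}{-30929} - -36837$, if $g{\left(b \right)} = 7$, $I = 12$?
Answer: $\frac{1139331578}{30929} \approx 36837.0$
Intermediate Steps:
$D{\left(o,L \right)} = -5$ ($D{\left(o,L \right)} = 7 - 12 = -5$)
$\frac{D{\left(103,-145 \right)}}{-30929} - -36837 = - \frac{5}{-30929} - -36837 = \left(-5\right) \left(- \frac{1}{30929}\right) + 36837 = \frac{5}{30929} + 36837 = \frac{1139331578}{30929}$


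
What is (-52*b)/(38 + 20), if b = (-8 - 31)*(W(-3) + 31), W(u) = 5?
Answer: 36504/29 ≈ 1258.8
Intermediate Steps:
b = -1404 (b = (-8 - 31)*(5 + 31) = -39*36 = -1404)
(-52*b)/(38 + 20) = (-52*(-1404))/(38 + 20) = 73008/58 = 73008*(1/58) = 36504/29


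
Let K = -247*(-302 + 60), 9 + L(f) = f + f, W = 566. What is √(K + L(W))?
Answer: √60897 ≈ 246.77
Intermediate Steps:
L(f) = -9 + 2*f (L(f) = -9 + (f + f) = -9 + 2*f)
K = 59774 (K = -247*(-242) = 59774)
√(K + L(W)) = √(59774 + (-9 + 2*566)) = √(59774 + (-9 + 1132)) = √(59774 + 1123) = √60897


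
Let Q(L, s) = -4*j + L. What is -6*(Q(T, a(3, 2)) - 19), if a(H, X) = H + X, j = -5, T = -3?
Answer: 12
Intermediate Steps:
Q(L, s) = 20 + L (Q(L, s) = -4*(-5) + L = 20 + L)
-6*(Q(T, a(3, 2)) - 19) = -6*((20 - 3) - 19) = -6*(17 - 19) = -6*(-2) = 12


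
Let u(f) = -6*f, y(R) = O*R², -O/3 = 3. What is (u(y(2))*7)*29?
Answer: 43848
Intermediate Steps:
O = -9 (O = -3*3 = -9)
y(R) = -9*R²
(u(y(2))*7)*29 = (-(-54)*2²*7)*29 = (-(-54)*4*7)*29 = (-6*(-36)*7)*29 = (216*7)*29 = 1512*29 = 43848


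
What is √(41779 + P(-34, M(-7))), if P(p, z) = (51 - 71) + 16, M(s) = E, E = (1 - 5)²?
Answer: 5*√1671 ≈ 204.39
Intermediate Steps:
E = 16 (E = (-4)² = 16)
M(s) = 16
P(p, z) = -4 (P(p, z) = -20 + 16 = -4)
√(41779 + P(-34, M(-7))) = √(41779 - 4) = √41775 = 5*√1671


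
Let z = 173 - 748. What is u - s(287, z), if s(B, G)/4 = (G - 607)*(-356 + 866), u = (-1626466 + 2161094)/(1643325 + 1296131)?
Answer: 1771962999577/734864 ≈ 2.4113e+6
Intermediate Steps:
z = -575
u = 133657/734864 (u = 534628/2939456 = 534628*(1/2939456) = 133657/734864 ≈ 0.18188)
s(B, G) = -1238280 + 2040*G (s(B, G) = 4*((G - 607)*(-356 + 866)) = 4*((-607 + G)*510) = 4*(-309570 + 510*G) = -1238280 + 2040*G)
u - s(287, z) = 133657/734864 - (-1238280 + 2040*(-575)) = 133657/734864 - (-1238280 - 1173000) = 133657/734864 - 1*(-2411280) = 133657/734864 + 2411280 = 1771962999577/734864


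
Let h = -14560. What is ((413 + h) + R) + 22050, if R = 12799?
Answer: 20702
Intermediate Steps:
((413 + h) + R) + 22050 = ((413 - 14560) + 12799) + 22050 = (-14147 + 12799) + 22050 = -1348 + 22050 = 20702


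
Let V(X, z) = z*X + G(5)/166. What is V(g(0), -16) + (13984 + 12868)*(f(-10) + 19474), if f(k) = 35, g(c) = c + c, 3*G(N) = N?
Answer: 260880122669/498 ≈ 5.2386e+8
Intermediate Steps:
G(N) = N/3
g(c) = 2*c
V(X, z) = 5/498 + X*z (V(X, z) = z*X + ((⅓)*5)/166 = X*z + (5/3)*(1/166) = X*z + 5/498 = 5/498 + X*z)
V(g(0), -16) + (13984 + 12868)*(f(-10) + 19474) = (5/498 + (2*0)*(-16)) + (13984 + 12868)*(35 + 19474) = (5/498 + 0*(-16)) + 26852*19509 = (5/498 + 0) + 523855668 = 5/498 + 523855668 = 260880122669/498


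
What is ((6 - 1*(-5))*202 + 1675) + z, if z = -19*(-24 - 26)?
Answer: 4847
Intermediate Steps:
z = 950 (z = -19*(-50) = 950)
((6 - 1*(-5))*202 + 1675) + z = ((6 - 1*(-5))*202 + 1675) + 950 = ((6 + 5)*202 + 1675) + 950 = (11*202 + 1675) + 950 = (2222 + 1675) + 950 = 3897 + 950 = 4847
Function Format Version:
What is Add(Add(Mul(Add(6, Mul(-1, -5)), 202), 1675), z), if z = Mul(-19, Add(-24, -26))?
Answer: 4847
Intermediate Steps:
z = 950 (z = Mul(-19, -50) = 950)
Add(Add(Mul(Add(6, Mul(-1, -5)), 202), 1675), z) = Add(Add(Mul(Add(6, Mul(-1, -5)), 202), 1675), 950) = Add(Add(Mul(Add(6, 5), 202), 1675), 950) = Add(Add(Mul(11, 202), 1675), 950) = Add(Add(2222, 1675), 950) = Add(3897, 950) = 4847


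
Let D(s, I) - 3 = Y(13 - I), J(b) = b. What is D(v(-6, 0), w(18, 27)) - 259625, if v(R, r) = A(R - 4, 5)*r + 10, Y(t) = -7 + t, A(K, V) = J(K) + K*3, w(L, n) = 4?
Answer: -259620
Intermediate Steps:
A(K, V) = 4*K (A(K, V) = K + K*3 = K + 3*K = 4*K)
v(R, r) = 10 + r*(-16 + 4*R) (v(R, r) = (4*(R - 4))*r + 10 = (4*(-4 + R))*r + 10 = (-16 + 4*R)*r + 10 = r*(-16 + 4*R) + 10 = 10 + r*(-16 + 4*R))
D(s, I) = 9 - I (D(s, I) = 3 + (-7 + (13 - I)) = 3 + (6 - I) = 9 - I)
D(v(-6, 0), w(18, 27)) - 259625 = (9 - 1*4) - 259625 = (9 - 4) - 259625 = 5 - 259625 = -259620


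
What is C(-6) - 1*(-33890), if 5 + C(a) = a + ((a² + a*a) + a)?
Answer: 33945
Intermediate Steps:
C(a) = -5 + 2*a + 2*a² (C(a) = -5 + (a + ((a² + a*a) + a)) = -5 + (a + ((a² + a²) + a)) = -5 + (a + (2*a² + a)) = -5 + (a + (a + 2*a²)) = -5 + (2*a + 2*a²) = -5 + 2*a + 2*a²)
C(-6) - 1*(-33890) = (-5 + 2*(-6) + 2*(-6)²) - 1*(-33890) = (-5 - 12 + 2*36) + 33890 = (-5 - 12 + 72) + 33890 = 55 + 33890 = 33945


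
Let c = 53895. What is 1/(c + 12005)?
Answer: 1/65900 ≈ 1.5175e-5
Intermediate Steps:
1/(c + 12005) = 1/(53895 + 12005) = 1/65900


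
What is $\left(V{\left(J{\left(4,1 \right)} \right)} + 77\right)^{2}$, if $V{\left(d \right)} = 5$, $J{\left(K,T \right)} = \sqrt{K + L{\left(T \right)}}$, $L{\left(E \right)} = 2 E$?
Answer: $6724$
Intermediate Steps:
$J{\left(K,T \right)} = \sqrt{K + 2 T}$
$\left(V{\left(J{\left(4,1 \right)} \right)} + 77\right)^{2} = \left(5 + 77\right)^{2} = 82^{2} = 6724$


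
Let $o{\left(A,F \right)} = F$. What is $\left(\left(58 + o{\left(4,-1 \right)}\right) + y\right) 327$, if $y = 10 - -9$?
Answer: $24852$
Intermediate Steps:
$y = 19$ ($y = 10 + 9 = 19$)
$\left(\left(58 + o{\left(4,-1 \right)}\right) + y\right) 327 = \left(\left(58 - 1\right) + 19\right) 327 = \left(57 + 19\right) 327 = 76 \cdot 327 = 24852$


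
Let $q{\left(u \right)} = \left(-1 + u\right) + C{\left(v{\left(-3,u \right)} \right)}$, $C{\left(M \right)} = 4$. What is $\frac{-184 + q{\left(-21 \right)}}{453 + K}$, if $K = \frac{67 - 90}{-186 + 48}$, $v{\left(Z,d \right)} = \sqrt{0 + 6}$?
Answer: $- \frac{1212}{2719} \approx -0.44575$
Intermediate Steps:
$v{\left(Z,d \right)} = \sqrt{6}$
$q{\left(u \right)} = 3 + u$ ($q{\left(u \right)} = \left(-1 + u\right) + 4 = 3 + u$)
$K = \frac{1}{6}$ ($K = - \frac{23}{-138} = \left(-23\right) \left(- \frac{1}{138}\right) = \frac{1}{6} \approx 0.16667$)
$\frac{-184 + q{\left(-21 \right)}}{453 + K} = \frac{-184 + \left(3 - 21\right)}{453 + \frac{1}{6}} = \frac{-184 - 18}{\frac{2719}{6}} = \left(-202\right) \frac{6}{2719} = - \frac{1212}{2719}$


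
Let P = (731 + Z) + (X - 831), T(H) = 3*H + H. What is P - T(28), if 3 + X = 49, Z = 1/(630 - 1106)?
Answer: -79017/476 ≈ -166.00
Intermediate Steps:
Z = -1/476 (Z = 1/(-476) = -1/476 ≈ -0.0021008)
X = 46 (X = -3 + 49 = 46)
T(H) = 4*H
P = -25705/476 (P = (731 - 1/476) + (46 - 831) = 347955/476 - 785 = -25705/476 ≈ -54.002)
P - T(28) = -25705/476 - 4*28 = -25705/476 - 1*112 = -25705/476 - 112 = -79017/476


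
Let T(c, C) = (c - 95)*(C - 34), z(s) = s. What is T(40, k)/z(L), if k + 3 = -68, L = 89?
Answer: 5775/89 ≈ 64.888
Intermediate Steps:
k = -71 (k = -3 - 68 = -71)
T(c, C) = (-95 + c)*(-34 + C)
T(40, k)/z(L) = (3230 - 95*(-71) - 34*40 - 71*40)/89 = (3230 + 6745 - 1360 - 2840)*(1/89) = 5775*(1/89) = 5775/89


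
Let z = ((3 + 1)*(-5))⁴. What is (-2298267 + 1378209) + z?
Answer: -760058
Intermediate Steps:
z = 160000 (z = (4*(-5))⁴ = (-20)⁴ = 160000)
(-2298267 + 1378209) + z = (-2298267 + 1378209) + 160000 = -920058 + 160000 = -760058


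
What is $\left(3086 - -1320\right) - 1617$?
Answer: $2789$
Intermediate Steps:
$\left(3086 - -1320\right) - 1617 = \left(3086 + 1320\right) - 1617 = 4406 - 1617 = 2789$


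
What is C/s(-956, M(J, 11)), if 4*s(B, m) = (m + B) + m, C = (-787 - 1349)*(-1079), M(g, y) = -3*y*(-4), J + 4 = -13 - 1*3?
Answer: -2304744/173 ≈ -13322.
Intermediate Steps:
J = -20 (J = -4 + (-13 - 1*3) = -4 + (-13 - 3) = -4 - 16 = -20)
M(g, y) = 12*y
C = 2304744 (C = -2136*(-1079) = 2304744)
s(B, m) = m/2 + B/4 (s(B, m) = ((m + B) + m)/4 = ((B + m) + m)/4 = (B + 2*m)/4 = m/2 + B/4)
C/s(-956, M(J, 11)) = 2304744/((12*11)/2 + (¼)*(-956)) = 2304744/((½)*132 - 239) = 2304744/(66 - 239) = 2304744/(-173) = 2304744*(-1/173) = -2304744/173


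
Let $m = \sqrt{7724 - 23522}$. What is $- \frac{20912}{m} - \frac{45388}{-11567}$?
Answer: $\frac{45388}{11567} + \frac{10456 i \sqrt{15798}}{7899} \approx 3.9239 + 166.38 i$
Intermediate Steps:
$m = i \sqrt{15798}$ ($m = \sqrt{-15798} = i \sqrt{15798} \approx 125.69 i$)
$- \frac{20912}{m} - \frac{45388}{-11567} = - \frac{20912}{i \sqrt{15798}} - \frac{45388}{-11567} = - 20912 \left(- \frac{i \sqrt{15798}}{15798}\right) - - \frac{45388}{11567} = \frac{10456 i \sqrt{15798}}{7899} + \frac{45388}{11567} = \frac{45388}{11567} + \frac{10456 i \sqrt{15798}}{7899}$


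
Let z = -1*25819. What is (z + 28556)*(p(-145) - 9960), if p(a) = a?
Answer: -27657385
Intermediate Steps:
z = -25819
(z + 28556)*(p(-145) - 9960) = (-25819 + 28556)*(-145 - 9960) = 2737*(-10105) = -27657385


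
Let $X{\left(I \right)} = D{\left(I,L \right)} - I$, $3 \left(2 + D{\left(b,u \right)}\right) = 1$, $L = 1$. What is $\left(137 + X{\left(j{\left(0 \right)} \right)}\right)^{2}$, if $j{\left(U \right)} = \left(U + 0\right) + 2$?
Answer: $\frac{160000}{9} \approx 17778.0$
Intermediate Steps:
$D{\left(b,u \right)} = - \frac{5}{3}$ ($D{\left(b,u \right)} = -2 + \frac{1}{3} \cdot 1 = -2 + \frac{1}{3} = - \frac{5}{3}$)
$j{\left(U \right)} = 2 + U$ ($j{\left(U \right)} = U + 2 = 2 + U$)
$X{\left(I \right)} = - \frac{5}{3} - I$
$\left(137 + X{\left(j{\left(0 \right)} \right)}\right)^{2} = \left(137 - \frac{11}{3}\right)^{2} = \left(\frac{400}{3}\right)^{2} = \frac{160000}{9}$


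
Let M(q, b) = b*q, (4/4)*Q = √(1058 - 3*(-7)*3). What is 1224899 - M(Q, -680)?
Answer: 1224899 + 680*√1121 ≈ 1.2477e+6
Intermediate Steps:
Q = √1121 (Q = √(1058 - 3*(-7)*3) = √(1058 + 21*3) = √(1058 + 63) = √1121 ≈ 33.481)
1224899 - M(Q, -680) = 1224899 - (-680)*√1121 = 1224899 + 680*√1121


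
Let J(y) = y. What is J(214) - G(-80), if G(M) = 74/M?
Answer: 8597/40 ≈ 214.93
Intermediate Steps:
J(214) - G(-80) = 214 - 74/(-80) = 214 - 74*(-1)/80 = 214 - 1*(-37/40) = 214 + 37/40 = 8597/40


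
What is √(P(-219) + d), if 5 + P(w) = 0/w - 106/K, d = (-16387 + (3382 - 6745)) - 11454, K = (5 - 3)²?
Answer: I*√124942/2 ≈ 176.74*I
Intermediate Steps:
K = 4 (K = 2² = 4)
d = -31204 (d = (-16387 - 3363) - 11454 = -19750 - 11454 = -31204)
P(w) = -63/2 (P(w) = -5 + (0/w - 106/4) = -5 + (0 - 106*¼) = -5 + (0 - 53/2) = -5 - 53/2 = -63/2)
√(P(-219) + d) = √(-63/2 - 31204) = √(-62471/2) = I*√124942/2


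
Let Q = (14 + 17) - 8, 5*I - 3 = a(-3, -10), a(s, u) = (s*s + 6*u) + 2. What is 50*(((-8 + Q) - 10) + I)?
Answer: -210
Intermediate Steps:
a(s, u) = 2 + s² + 6*u (a(s, u) = (s² + 6*u) + 2 = 2 + s² + 6*u)
I = -46/5 (I = ⅗ + (2 + (-3)² + 6*(-10))/5 = ⅗ + (2 + 9 - 60)/5 = ⅗ + (⅕)*(-49) = ⅗ - 49/5 = -46/5 ≈ -9.2000)
Q = 23 (Q = 31 - 8 = 23)
50*(((-8 + Q) - 10) + I) = 50*(((-8 + 23) - 10) - 46/5) = 50*((15 - 10) - 46/5) = 50*(5 - 46/5) = 50*(-21/5) = -210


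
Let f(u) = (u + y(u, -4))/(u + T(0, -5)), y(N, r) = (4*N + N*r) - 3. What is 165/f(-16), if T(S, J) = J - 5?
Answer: 4290/19 ≈ 225.79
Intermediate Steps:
y(N, r) = -3 + 4*N + N*r
T(S, J) = -5 + J
f(u) = (-3 + u)/(-10 + u) (f(u) = (u + (-3 + 4*u + u*(-4)))/(u + (-5 - 5)) = (u + (-3 + 4*u - 4*u))/(u - 10) = (u - 3)/(-10 + u) = (-3 + u)/(-10 + u))
165/f(-16) = 165/(((-3 - 16)/(-10 - 16))) = 165/((-19/(-26))) = 165/((-1/26*(-19))) = 165/(19/26) = 165*(26/19) = 4290/19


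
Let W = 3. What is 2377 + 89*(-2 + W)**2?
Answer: 2466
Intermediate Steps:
2377 + 89*(-2 + W)**2 = 2377 + 89*(-2 + 3)**2 = 2377 + 89*1**2 = 2377 + 89*1 = 2377 + 89 = 2466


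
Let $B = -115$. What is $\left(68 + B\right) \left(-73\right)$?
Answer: $3431$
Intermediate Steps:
$\left(68 + B\right) \left(-73\right) = \left(68 - 115\right) \left(-73\right) = \left(-47\right) \left(-73\right) = 3431$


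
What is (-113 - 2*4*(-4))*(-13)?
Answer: 1053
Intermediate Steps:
(-113 - 2*4*(-4))*(-13) = (-113 - 8*(-4))*(-13) = (-113 + 32)*(-13) = -81*(-13) = 1053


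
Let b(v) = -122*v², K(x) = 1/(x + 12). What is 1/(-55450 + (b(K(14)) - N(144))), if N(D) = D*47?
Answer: -338/21029745 ≈ -1.6072e-5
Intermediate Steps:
N(D) = 47*D
K(x) = 1/(12 + x)
1/(-55450 + (b(K(14)) - N(144))) = 1/(-55450 + (-122/(12 + 14)² - 47*144)) = 1/(-55450 + (-122*(1/26)² - 1*6768)) = 1/(-55450 + (-122*(1/26)² - 6768)) = 1/(-55450 + (-122*1/676 - 6768)) = 1/(-55450 + (-61/338 - 6768)) = 1/(-55450 - 2287645/338) = 1/(-21029745/338) = -338/21029745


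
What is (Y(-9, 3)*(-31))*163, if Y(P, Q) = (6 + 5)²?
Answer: -611413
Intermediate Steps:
Y(P, Q) = 121 (Y(P, Q) = 11² = 121)
(Y(-9, 3)*(-31))*163 = (121*(-31))*163 = -3751*163 = -611413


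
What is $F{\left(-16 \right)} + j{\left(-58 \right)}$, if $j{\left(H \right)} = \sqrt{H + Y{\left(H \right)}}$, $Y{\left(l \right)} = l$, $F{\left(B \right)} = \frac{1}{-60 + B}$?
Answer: $- \frac{1}{76} + 2 i \sqrt{29} \approx -0.013158 + 10.77 i$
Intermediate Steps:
$j{\left(H \right)} = \sqrt{2} \sqrt{H}$ ($j{\left(H \right)} = \sqrt{H + H} = \sqrt{2 H} = \sqrt{2} \sqrt{H}$)
$F{\left(-16 \right)} + j{\left(-58 \right)} = \frac{1}{-60 - 16} + \sqrt{2} \sqrt{-58} = \frac{1}{-76} + \sqrt{2} i \sqrt{58} = - \frac{1}{76} + 2 i \sqrt{29}$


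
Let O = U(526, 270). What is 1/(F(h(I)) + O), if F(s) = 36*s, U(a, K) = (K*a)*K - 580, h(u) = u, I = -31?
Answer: 1/38343704 ≈ 2.6080e-8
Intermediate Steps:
U(a, K) = -580 + a*K² (U(a, K) = a*K² - 580 = -580 + a*K²)
O = 38344820 (O = -580 + 526*270² = -580 + 526*72900 = -580 + 38345400 = 38344820)
1/(F(h(I)) + O) = 1/(36*(-31) + 38344820) = 1/(-1116 + 38344820) = 1/38343704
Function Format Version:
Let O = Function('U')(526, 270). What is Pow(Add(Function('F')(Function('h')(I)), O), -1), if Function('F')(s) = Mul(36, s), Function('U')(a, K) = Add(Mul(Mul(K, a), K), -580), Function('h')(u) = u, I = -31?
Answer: Rational(1, 38343704) ≈ 2.6080e-8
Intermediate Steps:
Function('U')(a, K) = Add(-580, Mul(a, Pow(K, 2))) (Function('U')(a, K) = Add(Mul(a, Pow(K, 2)), -580) = Add(-580, Mul(a, Pow(K, 2))))
O = 38344820 (O = Add(-580, Mul(526, Pow(270, 2))) = Add(-580, Mul(526, 72900)) = Add(-580, 38345400) = 38344820)
Pow(Add(Function('F')(Function('h')(I)), O), -1) = Pow(Add(Mul(36, -31), 38344820), -1) = Pow(Add(-1116, 38344820), -1) = Pow(38343704, -1) = Rational(1, 38343704)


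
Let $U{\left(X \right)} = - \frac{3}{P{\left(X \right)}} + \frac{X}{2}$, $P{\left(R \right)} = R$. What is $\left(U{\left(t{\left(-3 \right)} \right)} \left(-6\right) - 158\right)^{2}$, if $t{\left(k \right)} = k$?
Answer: $24025$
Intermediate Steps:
$U{\left(X \right)} = \frac{X}{2} - \frac{3}{X}$ ($U{\left(X \right)} = - \frac{3}{X} + \frac{X}{2} = \frac{X}{2} - \frac{3}{X}$)
$\left(U{\left(t{\left(-3 \right)} \right)} \left(-6\right) - 158\right)^{2} = \left(\left(\frac{1}{2} \left(-3\right) - \frac{3}{-3}\right) \left(-6\right) - 158\right)^{2} = \left(\left(- \frac{3}{2} - -1\right) \left(-6\right) - 158\right)^{2} = \left(\left(- \frac{3}{2} + 1\right) \left(-6\right) - 158\right)^{2} = \left(\left(- \frac{1}{2}\right) \left(-6\right) - 158\right)^{2} = \left(3 - 158\right)^{2} = \left(-155\right)^{2} = 24025$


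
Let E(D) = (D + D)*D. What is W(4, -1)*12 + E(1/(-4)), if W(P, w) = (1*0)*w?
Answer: 1/8 ≈ 0.12500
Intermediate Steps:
E(D) = 2*D**2 (E(D) = (2*D)*D = 2*D**2)
W(P, w) = 0 (W(P, w) = 0*w = 0)
W(4, -1)*12 + E(1/(-4)) = 0*12 + 2*(1/(-4))**2 = 0 + 2*(-1/4)**2 = 0 + 2*(1/16) = 0 + 1/8 = 1/8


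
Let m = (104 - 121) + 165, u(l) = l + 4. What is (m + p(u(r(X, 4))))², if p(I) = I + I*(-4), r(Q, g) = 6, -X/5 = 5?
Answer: 13924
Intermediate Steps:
X = -25 (X = -5*5 = -25)
u(l) = 4 + l
p(I) = -3*I (p(I) = I - 4*I = -3*I)
m = 148 (m = -17 + 165 = 148)
(m + p(u(r(X, 4))))² = (148 - 3*(4 + 6))² = (148 - 3*10)² = (148 - 30)² = 118² = 13924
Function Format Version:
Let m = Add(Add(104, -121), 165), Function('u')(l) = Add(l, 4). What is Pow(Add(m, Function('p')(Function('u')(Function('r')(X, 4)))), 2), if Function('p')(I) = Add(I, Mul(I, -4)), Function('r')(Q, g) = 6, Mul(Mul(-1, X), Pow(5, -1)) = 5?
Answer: 13924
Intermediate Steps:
X = -25 (X = Mul(-5, 5) = -25)
Function('u')(l) = Add(4, l)
Function('p')(I) = Mul(-3, I) (Function('p')(I) = Add(I, Mul(-4, I)) = Mul(-3, I))
m = 148 (m = Add(-17, 165) = 148)
Pow(Add(m, Function('p')(Function('u')(Function('r')(X, 4)))), 2) = Pow(Add(148, Mul(-3, Add(4, 6))), 2) = Pow(Add(148, Mul(-3, 10)), 2) = Pow(Add(148, -30), 2) = Pow(118, 2) = 13924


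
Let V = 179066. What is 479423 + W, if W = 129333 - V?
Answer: 429690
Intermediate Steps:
W = -49733 (W = 129333 - 1*179066 = 129333 - 179066 = -49733)
479423 + W = 479423 - 49733 = 429690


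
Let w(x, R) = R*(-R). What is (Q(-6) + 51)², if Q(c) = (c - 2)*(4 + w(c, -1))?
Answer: 729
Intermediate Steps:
w(x, R) = -R²
Q(c) = -6 + 3*c (Q(c) = (c - 2)*(4 - 1*(-1)²) = (-2 + c)*(4 - 1*1) = (-2 + c)*(4 - 1) = (-2 + c)*3 = -6 + 3*c)
(Q(-6) + 51)² = ((-6 + 3*(-6)) + 51)² = ((-6 - 18) + 51)² = (-24 + 51)² = 27² = 729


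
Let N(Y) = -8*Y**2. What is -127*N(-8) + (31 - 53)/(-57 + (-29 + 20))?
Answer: 195073/3 ≈ 65024.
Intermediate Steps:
-127*N(-8) + (31 - 53)/(-57 + (-29 + 20)) = -(-1016)*(-8)**2 + (31 - 53)/(-57 + (-29 + 20)) = -(-1016)*64 - 22/(-57 - 9) = -127*(-512) - 22/(-66) = 65024 - 22*(-1/66) = 65024 + 1/3 = 195073/3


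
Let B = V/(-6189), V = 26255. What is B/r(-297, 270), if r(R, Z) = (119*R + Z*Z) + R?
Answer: -5251/46120428 ≈ -0.00011385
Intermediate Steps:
r(R, Z) = Z² + 120*R (r(R, Z) = (119*R + Z²) + R = (Z² + 119*R) + R = Z² + 120*R)
B = -26255/6189 (B = 26255/(-6189) = 26255*(-1/6189) = -26255/6189 ≈ -4.2422)
B/r(-297, 270) = -26255/(6189*(270² + 120*(-297))) = -26255/(6189*(72900 - 35640)) = -26255/6189/37260 = -26255/6189*1/37260 = -5251/46120428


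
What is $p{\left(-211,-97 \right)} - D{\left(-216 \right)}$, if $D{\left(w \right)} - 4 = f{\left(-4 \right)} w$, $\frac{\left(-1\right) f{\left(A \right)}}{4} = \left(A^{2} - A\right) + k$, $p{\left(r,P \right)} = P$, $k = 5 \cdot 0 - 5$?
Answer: $-13061$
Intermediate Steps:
$k = -5$ ($k = 0 - 5 = -5$)
$f{\left(A \right)} = 20 - 4 A^{2} + 4 A$ ($f{\left(A \right)} = - 4 \left(\left(A^{2} - A\right) - 5\right) = - 4 \left(-5 + A^{2} - A\right) = 20 - 4 A^{2} + 4 A$)
$D{\left(w \right)} = 4 - 60 w$ ($D{\left(w \right)} = 4 + \left(20 - 4 \left(-4\right)^{2} + 4 \left(-4\right)\right) w = 4 + \left(20 - 64 - 16\right) w = 4 - 60 w$)
$p{\left(-211,-97 \right)} - D{\left(-216 \right)} = -97 - \left(4 - -12960\right) = -97 - \left(4 + 12960\right) = -97 - 12964 = -13061$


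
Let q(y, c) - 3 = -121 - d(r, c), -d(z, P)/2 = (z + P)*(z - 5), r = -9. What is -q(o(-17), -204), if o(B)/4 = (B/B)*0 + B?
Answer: -5846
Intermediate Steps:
d(z, P) = -2*(-5 + z)*(P + z) (d(z, P) = -2*(z + P)*(z - 5) = -2*(P + z)*(-5 + z) = -2*(-5 + z)*(P + z))
o(B) = 4*B (o(B) = 4*((B/B)*0 + B) = 4*(1*0 + B) = 4*(0 + B) = 4*B)
q(y, c) = 134 - 28*c (q(y, c) = 3 + (-121 - (-2*(-9)² + 10*c + 10*(-9) - 2*c*(-9))) = 3 + (-121 - (-2*81 + 10*c - 90 + 18*c)) = 3 + (-121 - (-162 + 10*c - 90 + 18*c)) = 3 + (-121 - (-252 + 28*c)) = 3 + (-121 + (252 - 28*c)) = 3 + (131 - 28*c) = 134 - 28*c)
-q(o(-17), -204) = -(134 - 28*(-204)) = -(134 + 5712) = -1*5846 = -5846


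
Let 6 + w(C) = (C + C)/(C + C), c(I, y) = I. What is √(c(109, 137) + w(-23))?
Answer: 2*√26 ≈ 10.198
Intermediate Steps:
w(C) = -5 (w(C) = -6 + (C + C)/(C + C) = -6 + (2*C)/((2*C)) = -6 + (2*C)*(1/(2*C)) = -6 + 1 = -5)
√(c(109, 137) + w(-23)) = √(109 - 5) = √104 = 2*√26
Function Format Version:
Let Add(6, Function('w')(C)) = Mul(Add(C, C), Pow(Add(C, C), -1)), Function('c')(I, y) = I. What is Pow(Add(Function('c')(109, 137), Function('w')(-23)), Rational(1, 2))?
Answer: Mul(2, Pow(26, Rational(1, 2))) ≈ 10.198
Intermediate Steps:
Function('w')(C) = -5 (Function('w')(C) = Add(-6, Mul(Add(C, C), Pow(Add(C, C), -1))) = Add(-6, Mul(Mul(2, C), Pow(Mul(2, C), -1))) = Add(-6, Mul(Mul(2, C), Mul(Rational(1, 2), Pow(C, -1)))) = Add(-6, 1) = -5)
Pow(Add(Function('c')(109, 137), Function('w')(-23)), Rational(1, 2)) = Pow(Add(109, -5), Rational(1, 2)) = Pow(104, Rational(1, 2)) = Mul(2, Pow(26, Rational(1, 2)))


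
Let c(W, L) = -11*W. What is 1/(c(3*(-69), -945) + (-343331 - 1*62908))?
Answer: -1/403962 ≈ -2.4755e-6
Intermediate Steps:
1/(c(3*(-69), -945) + (-343331 - 1*62908)) = 1/(-33*(-69) + (-343331 - 1*62908)) = 1/(-11*(-207) + (-343331 - 62908)) = 1/(2277 - 406239) = 1/(-403962) = -1/403962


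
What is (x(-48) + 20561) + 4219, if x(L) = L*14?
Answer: 24108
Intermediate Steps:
x(L) = 14*L
(x(-48) + 20561) + 4219 = (14*(-48) + 20561) + 4219 = (-672 + 20561) + 4219 = 19889 + 4219 = 24108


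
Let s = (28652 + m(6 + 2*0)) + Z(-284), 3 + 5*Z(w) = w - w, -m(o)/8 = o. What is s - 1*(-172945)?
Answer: 1007742/5 ≈ 2.0155e+5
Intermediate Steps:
m(o) = -8*o
Z(w) = -3/5 (Z(w) = -3/5 + (w - w)/5 = -3/5 + (1/5)*0 = -3/5 + 0 = -3/5)
s = 143017/5 (s = (28652 - 8*(6 + 2*0)) - 3/5 = (28652 - 8*(6 + 0)) - 3/5 = (28652 - 8*6) - 3/5 = (28652 - 48) - 3/5 = 28604 - 3/5 = 143017/5 ≈ 28603.)
s - 1*(-172945) = 143017/5 - 1*(-172945) = 143017/5 + 172945 = 1007742/5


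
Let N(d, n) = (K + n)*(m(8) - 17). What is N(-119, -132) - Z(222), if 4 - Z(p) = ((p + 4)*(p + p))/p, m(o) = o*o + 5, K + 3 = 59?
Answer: -3504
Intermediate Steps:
K = 56 (K = -3 + 59 = 56)
m(o) = 5 + o² (m(o) = o² + 5 = 5 + o²)
Z(p) = -4 - 2*p (Z(p) = 4 - (p + 4)*(p + p)/p = 4 - (4 + p)*(2*p)/p = 4 - 2*p*(4 + p)/p = 4 - (8 + 2*p) = 4 + (-8 - 2*p) = -4 - 2*p)
N(d, n) = 2912 + 52*n (N(d, n) = (56 + n)*((5 + 8²) - 17) = (56 + n)*((5 + 64) - 17) = (56 + n)*(69 - 17) = (56 + n)*52 = 2912 + 52*n)
N(-119, -132) - Z(222) = (2912 + 52*(-132)) - (-4 - 2*222) = (2912 - 6864) - (-4 - 444) = -3952 - 1*(-448) = -3952 + 448 = -3504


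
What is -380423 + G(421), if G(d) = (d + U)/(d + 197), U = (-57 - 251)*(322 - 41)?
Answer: -78395847/206 ≈ -3.8056e+5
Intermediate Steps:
U = -86548 (U = -308*281 = -86548)
G(d) = (-86548 + d)/(197 + d) (G(d) = (d - 86548)/(d + 197) = (-86548 + d)/(197 + d))
-380423 + G(421) = -380423 + (-86548 + 421)/(197 + 421) = -380423 - 86127/618 = -380423 + (1/618)*(-86127) = -380423 - 28709/206 = -78395847/206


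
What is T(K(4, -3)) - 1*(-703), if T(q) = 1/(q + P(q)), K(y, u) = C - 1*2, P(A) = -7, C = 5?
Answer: 2811/4 ≈ 702.75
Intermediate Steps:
K(y, u) = 3 (K(y, u) = 5 - 1*2 = 5 - 2 = 3)
T(q) = 1/(-7 + q) (T(q) = 1/(q - 7) = 1/(-7 + q))
T(K(4, -3)) - 1*(-703) = 1/(-7 + 3) - 1*(-703) = 1/(-4) + 703 = -1/4 + 703 = 2811/4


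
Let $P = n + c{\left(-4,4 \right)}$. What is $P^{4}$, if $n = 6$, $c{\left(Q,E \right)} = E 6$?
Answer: $810000$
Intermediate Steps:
$c{\left(Q,E \right)} = 6 E$
$P = 30$ ($P = 6 + 6 \cdot 4 = 6 + 24 = 30$)
$P^{4} = 30^{4} = 810000$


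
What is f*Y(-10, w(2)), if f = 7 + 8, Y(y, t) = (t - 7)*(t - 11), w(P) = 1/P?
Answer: 4095/4 ≈ 1023.8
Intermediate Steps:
Y(y, t) = (-11 + t)*(-7 + t) (Y(y, t) = (-7 + t)*(-11 + t) = (-11 + t)*(-7 + t))
f = 15
f*Y(-10, w(2)) = 15*(77 + (1/2)² - 18/2) = 15*(77 + (½)² - 18*½) = 15*(77 + ¼ - 9) = 15*(273/4) = 4095/4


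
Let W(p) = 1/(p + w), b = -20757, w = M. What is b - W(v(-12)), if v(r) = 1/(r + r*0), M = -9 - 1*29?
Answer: -9485937/457 ≈ -20757.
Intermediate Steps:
M = -38 (M = -9 - 29 = -38)
w = -38
v(r) = 1/r (v(r) = 1/(r + 0) = 1/r)
W(p) = 1/(-38 + p) (W(p) = 1/(p - 38) = 1/(-38 + p))
b - W(v(-12)) = -20757 - 1/(-38 + 1/(-12)) = -20757 - 1/(-38 - 1/12) = -20757 - 1/(-457/12) = -20757 - 1*(-12/457) = -20757 + 12/457 = -9485937/457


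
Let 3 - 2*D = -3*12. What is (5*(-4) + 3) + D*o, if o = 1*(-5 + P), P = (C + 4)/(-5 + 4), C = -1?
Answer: -173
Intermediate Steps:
P = -3 (P = (-1 + 4)/(-5 + 4) = 3/(-1) = 3*(-1) = -3)
D = 39/2 (D = 3/2 - (-3)*12/2 = 3/2 - 1/2*(-36) = 3/2 + 18 = 39/2 ≈ 19.500)
o = -8 (o = 1*(-5 - 3) = 1*(-8) = -8)
(5*(-4) + 3) + D*o = (5*(-4) + 3) + (39/2)*(-8) = (-20 + 3) - 156 = -17 - 156 = -173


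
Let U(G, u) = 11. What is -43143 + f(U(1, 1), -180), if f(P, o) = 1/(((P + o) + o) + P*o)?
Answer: -100480048/2329 ≈ -43143.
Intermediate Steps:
f(P, o) = 1/(P + 2*o + P*o) (f(P, o) = 1/((P + 2*o) + P*o) = 1/(P + 2*o + P*o))
-43143 + f(U(1, 1), -180) = -43143 + 1/(11 + 2*(-180) + 11*(-180)) = -43143 + 1/(11 - 360 - 1980) = -43143 + 1/(-2329) = -43143 - 1/2329 = -100480048/2329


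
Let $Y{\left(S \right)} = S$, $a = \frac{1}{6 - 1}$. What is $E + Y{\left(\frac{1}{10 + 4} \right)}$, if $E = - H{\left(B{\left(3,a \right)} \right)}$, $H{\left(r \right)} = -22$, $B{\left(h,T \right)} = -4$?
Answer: $\frac{309}{14} \approx 22.071$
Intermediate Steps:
$a = \frac{1}{5} \approx 0.2$
$E = 22$ ($E = \left(-1\right) \left(-22\right) = 22$)
$E + Y{\left(\frac{1}{10 + 4} \right)} = 22 + \frac{1}{10 + 4} = 22 + \frac{1}{14} = \frac{309}{14}$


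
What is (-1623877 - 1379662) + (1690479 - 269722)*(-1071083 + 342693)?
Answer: -1034868194769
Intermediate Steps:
(-1623877 - 1379662) + (1690479 - 269722)*(-1071083 + 342693) = -3003539 + 1420757*(-728390) = -3003539 - 1034865191230 = -1034868194769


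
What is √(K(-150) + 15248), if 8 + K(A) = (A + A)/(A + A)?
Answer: √15241 ≈ 123.45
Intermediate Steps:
K(A) = -7 (K(A) = -8 + (A + A)/(A + A) = -8 + (2*A)/((2*A)) = -8 + (2*A)*(1/(2*A)) = -8 + 1 = -7)
√(K(-150) + 15248) = √(-7 + 15248) = √15241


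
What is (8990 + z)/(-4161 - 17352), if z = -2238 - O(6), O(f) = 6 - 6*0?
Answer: -6746/21513 ≈ -0.31358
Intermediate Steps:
O(f) = 6 (O(f) = 6 + 0 = 6)
z = -2244 (z = -2238 - 1*6 = -2238 - 6 = -2244)
(8990 + z)/(-4161 - 17352) = (8990 - 2244)/(-4161 - 17352) = 6746/(-21513) = 6746*(-1/21513) = -6746/21513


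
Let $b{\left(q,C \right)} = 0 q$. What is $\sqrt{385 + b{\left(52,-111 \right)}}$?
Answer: $\sqrt{385} \approx 19.621$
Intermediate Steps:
$b{\left(q,C \right)} = 0$
$\sqrt{385 + b{\left(52,-111 \right)}} = \sqrt{385 + 0} = \sqrt{385}$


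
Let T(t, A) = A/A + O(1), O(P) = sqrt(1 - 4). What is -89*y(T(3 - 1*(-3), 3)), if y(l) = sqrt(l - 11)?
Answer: -89*sqrt(-10 + I*sqrt(3)) ≈ -24.283 - 282.49*I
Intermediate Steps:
O(P) = I*sqrt(3) (O(P) = sqrt(-3) = I*sqrt(3))
T(t, A) = 1 + I*sqrt(3) (T(t, A) = A/A + I*sqrt(3) = 1 + I*sqrt(3))
y(l) = sqrt(-11 + l)
-89*y(T(3 - 1*(-3), 3)) = -89*sqrt(-11 + (1 + I*sqrt(3))) = -89*sqrt(-10 + I*sqrt(3))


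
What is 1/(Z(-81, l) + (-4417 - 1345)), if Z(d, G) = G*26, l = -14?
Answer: -1/6126 ≈ -0.00016324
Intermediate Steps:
Z(d, G) = 26*G
1/(Z(-81, l) + (-4417 - 1345)) = 1/(26*(-14) + (-4417 - 1345)) = 1/(-364 - 5762) = 1/(-6126) = -1/6126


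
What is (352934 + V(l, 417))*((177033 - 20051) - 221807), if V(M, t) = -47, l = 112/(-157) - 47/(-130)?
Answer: -22875899775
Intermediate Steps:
l = -7181/20410 (l = 112*(-1/157) - 47*(-1/130) = -112/157 + 47/130 = -7181/20410 ≈ -0.35184)
(352934 + V(l, 417))*((177033 - 20051) - 221807) = (352934 - 47)*((177033 - 20051) - 221807) = 352887*(156982 - 221807) = 352887*(-64825) = -22875899775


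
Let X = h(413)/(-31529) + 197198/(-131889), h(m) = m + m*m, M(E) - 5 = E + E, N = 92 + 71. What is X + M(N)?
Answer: 1347638560271/4158328281 ≈ 324.08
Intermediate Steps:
N = 163
M(E) = 5 + 2*E (M(E) = 5 + (E + E) = 5 + 2*E)
h(m) = m + m**2
X = -28768100740/4158328281 (X = (413*(1 + 413))/(-31529) + 197198/(-131889) = (413*414)*(-1/31529) + 197198*(-1/131889) = 170982*(-1/31529) - 197198/131889 = -170982/31529 - 197198/131889 = -28768100740/4158328281 ≈ -6.9182)
X + M(N) = -28768100740/4158328281 + (5 + 2*163) = -28768100740/4158328281 + (5 + 326) = -28768100740/4158328281 + 331 = 1347638560271/4158328281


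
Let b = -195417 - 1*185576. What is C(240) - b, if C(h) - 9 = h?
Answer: 381242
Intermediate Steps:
C(h) = 9 + h
b = -380993 (b = -195417 - 185576 = -380993)
C(240) - b = (9 + 240) - 1*(-380993) = 249 + 380993 = 381242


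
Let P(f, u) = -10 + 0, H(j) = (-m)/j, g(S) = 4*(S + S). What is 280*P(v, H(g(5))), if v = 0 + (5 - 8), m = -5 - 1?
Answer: -2800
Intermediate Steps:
g(S) = 8*S (g(S) = 4*(2*S) = 8*S)
m = -6
v = -3 (v = 0 - 3 = -3)
H(j) = 6/j (H(j) = (-1*(-6))/j = 6/j)
P(f, u) = -10
280*P(v, H(g(5))) = 280*(-10) = -2800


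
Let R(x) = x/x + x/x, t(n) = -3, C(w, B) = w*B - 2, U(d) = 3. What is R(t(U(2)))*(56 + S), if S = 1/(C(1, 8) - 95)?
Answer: 9966/89 ≈ 111.98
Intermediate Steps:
C(w, B) = -2 + B*w (C(w, B) = B*w - 2 = -2 + B*w)
S = -1/89 (S = 1/((-2 + 8*1) - 95) = 1/((-2 + 8) - 95) = 1/(6 - 95) = 1/(-89) = -1/89 ≈ -0.011236)
R(x) = 2 (R(x) = 1 + 1 = 2)
R(t(U(2)))*(56 + S) = 2*(56 - 1/89) = 2*(4983/89) = 9966/89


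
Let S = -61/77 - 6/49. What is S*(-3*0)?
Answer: 0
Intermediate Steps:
S = -493/539 (S = -61*1/77 - 6*1/49 = -61/77 - 6/49 = -493/539 ≈ -0.91466)
S*(-3*0) = -(-1479)*0/539 = -493/539*0 = 0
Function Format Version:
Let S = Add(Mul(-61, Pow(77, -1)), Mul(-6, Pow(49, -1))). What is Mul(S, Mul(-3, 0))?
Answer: 0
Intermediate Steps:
S = Rational(-493, 539) (S = Add(Mul(-61, Rational(1, 77)), Mul(-6, Rational(1, 49))) = Add(Rational(-61, 77), Rational(-6, 49)) = Rational(-493, 539) ≈ -0.91466)
Mul(S, Mul(-3, 0)) = Mul(Rational(-493, 539), Mul(-3, 0)) = Mul(Rational(-493, 539), 0) = 0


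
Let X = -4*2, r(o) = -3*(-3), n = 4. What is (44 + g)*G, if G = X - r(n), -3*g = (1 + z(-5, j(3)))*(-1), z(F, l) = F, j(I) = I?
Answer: -2176/3 ≈ -725.33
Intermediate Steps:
r(o) = 9
X = -8
g = -4/3 (g = -(1 - 5)*(-1)/3 = -(-4)*(-1)/3 = -⅓*4 = -4/3 ≈ -1.3333)
G = -17 (G = -8 - 1*9 = -8 - 9 = -17)
(44 + g)*G = (44 - 4/3)*(-17) = (128/3)*(-17) = -2176/3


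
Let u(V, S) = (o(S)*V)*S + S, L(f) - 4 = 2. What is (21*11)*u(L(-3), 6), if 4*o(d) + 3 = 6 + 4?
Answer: 15939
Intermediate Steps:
o(d) = 7/4 (o(d) = -¾ + (6 + 4)/4 = -¾ + (¼)*10 = -¾ + 5/2 = 7/4)
L(f) = 6 (L(f) = 4 + 2 = 6)
u(V, S) = S + 7*S*V/4 (u(V, S) = (7*V/4)*S + S = 7*S*V/4 + S = S + 7*S*V/4)
(21*11)*u(L(-3), 6) = (21*11)*((¼)*6*(4 + 7*6)) = 231*((¼)*6*(4 + 42)) = 231*((¼)*6*46) = 231*69 = 15939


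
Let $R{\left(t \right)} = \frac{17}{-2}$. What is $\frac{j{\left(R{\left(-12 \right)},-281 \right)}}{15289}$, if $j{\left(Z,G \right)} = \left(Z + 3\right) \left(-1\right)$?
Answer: $\frac{11}{30578} \approx 0.00035974$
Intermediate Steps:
$R{\left(t \right)} = - \frac{17}{2}$ ($R{\left(t \right)} = 17 \left(- \frac{1}{2}\right) = - \frac{17}{2}$)
$j{\left(Z,G \right)} = -3 - Z$ ($j{\left(Z,G \right)} = \left(3 + Z\right) \left(-1\right) = -3 - Z$)
$\frac{j{\left(R{\left(-12 \right)},-281 \right)}}{15289} = \frac{-3 - - \frac{17}{2}}{15289} = \left(-3 + \frac{17}{2}\right) \frac{1}{15289} = \frac{11}{2} \cdot \frac{1}{15289} = \frac{11}{30578}$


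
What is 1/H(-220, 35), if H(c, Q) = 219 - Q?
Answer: 1/184 ≈ 0.0054348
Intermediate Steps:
1/H(-220, 35) = 1/(219 - 1*35) = 1/(219 - 35) = 1/184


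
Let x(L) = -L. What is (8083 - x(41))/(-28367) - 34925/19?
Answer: -52151149/28367 ≈ -1838.4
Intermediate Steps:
(8083 - x(41))/(-28367) - 34925/19 = (8083 - (-1)*41)/(-28367) - 34925/19 = (8083 - 1*(-41))*(-1/28367) - 34925*1/19 = (8083 + 41)*(-1/28367) - 34925/19 = 8124*(-1/28367) - 34925/19 = -8124/28367 - 34925/19 = -52151149/28367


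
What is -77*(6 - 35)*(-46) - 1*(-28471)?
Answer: -74247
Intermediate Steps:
-77*(6 - 35)*(-46) - 1*(-28471) = -77*(-29)*(-46) + 28471 = 2233*(-46) + 28471 = -102718 + 28471 = -74247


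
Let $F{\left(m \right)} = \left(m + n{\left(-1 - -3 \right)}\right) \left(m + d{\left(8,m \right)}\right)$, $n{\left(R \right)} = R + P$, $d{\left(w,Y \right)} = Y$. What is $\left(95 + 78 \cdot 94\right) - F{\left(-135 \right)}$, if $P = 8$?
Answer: $-26323$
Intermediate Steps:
$n{\left(R \right)} = 8 + R$ ($n{\left(R \right)} = R + 8 = 8 + R$)
$F{\left(m \right)} = 2 m \left(10 + m\right)$ ($F{\left(m \right)} = \left(m + \left(8 - -2\right)\right) \left(m + m\right) = \left(m + \left(8 + \left(-1 + 3\right)\right)\right) 2 m = \left(m + \left(8 + 2\right)\right) 2 m = \left(m + 10\right) 2 m = \left(10 + m\right) 2 m = 2 m \left(10 + m\right)$)
$\left(95 + 78 \cdot 94\right) - F{\left(-135 \right)} = \left(95 + 78 \cdot 94\right) - 2 \left(-135\right) \left(10 - 135\right) = \left(95 + 7332\right) - 2 \left(-135\right) \left(-125\right) = 7427 - 33750 = -26323$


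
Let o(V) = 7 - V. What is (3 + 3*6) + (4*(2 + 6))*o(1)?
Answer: 213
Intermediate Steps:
(3 + 3*6) + (4*(2 + 6))*o(1) = (3 + 3*6) + (4*(2 + 6))*(7 - 1*1) = (3 + 18) + (4*8)*(7 - 1) = 21 + 32*6 = 21 + 192 = 213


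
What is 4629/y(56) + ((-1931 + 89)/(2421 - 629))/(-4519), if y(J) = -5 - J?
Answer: -18742875915/246990464 ≈ -75.885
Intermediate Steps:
4629/y(56) + ((-1931 + 89)/(2421 - 629))/(-4519) = 4629/(-5 - 1*56) + ((-1931 + 89)/(2421 - 629))/(-4519) = 4629/(-5 - 56) - 1842/1792*(-1/4519) = 4629/(-61) - 1842*1/1792*(-1/4519) = 4629*(-1/61) - 921/896*(-1/4519) = -4629/61 + 921/4049024 = -18742875915/246990464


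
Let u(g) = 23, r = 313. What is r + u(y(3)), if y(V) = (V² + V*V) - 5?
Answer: 336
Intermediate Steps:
y(V) = -5 + 2*V² (y(V) = (V² + V²) - 5 = 2*V² - 5 = -5 + 2*V²)
r + u(y(3)) = 313 + 23 = 336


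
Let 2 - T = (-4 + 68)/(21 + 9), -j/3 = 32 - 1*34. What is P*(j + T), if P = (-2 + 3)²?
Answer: 88/15 ≈ 5.8667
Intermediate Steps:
j = 6 (j = -3*(32 - 1*34) = -3*(32 - 34) = -3*(-2) = 6)
P = 1 (P = 1² = 1)
T = -2/15 (T = 2 - (-4 + 68)/(21 + 9) = 2 - 64/30 = 2 - 1*32/15 = 2 - 32/15 = -2/15 ≈ -0.13333)
P*(j + T) = 1*(6 - 2/15) = 1*(88/15) = 88/15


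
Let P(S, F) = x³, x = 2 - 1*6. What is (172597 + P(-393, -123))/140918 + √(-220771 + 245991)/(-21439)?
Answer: 172533/140918 - 2*√6305/21439 ≈ 1.2169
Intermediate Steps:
x = -4 (x = 2 - 6 = -4)
P(S, F) = -64 (P(S, F) = (-4)³ = -64)
(172597 + P(-393, -123))/140918 + √(-220771 + 245991)/(-21439) = (172597 - 64)/140918 + √(-220771 + 245991)/(-21439) = 172533*(1/140918) + √25220*(-1/21439) = 172533/140918 + (2*√6305)*(-1/21439) = 172533/140918 - 2*√6305/21439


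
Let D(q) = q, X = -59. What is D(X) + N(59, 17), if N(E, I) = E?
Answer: 0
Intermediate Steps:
D(X) + N(59, 17) = -59 + 59 = 0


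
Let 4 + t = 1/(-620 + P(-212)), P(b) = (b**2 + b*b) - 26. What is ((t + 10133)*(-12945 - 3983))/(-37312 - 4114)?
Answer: 3825441150808/924234773 ≈ 4139.0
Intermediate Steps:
P(b) = -26 + 2*b**2 (P(b) = (b**2 + b**2) - 26 = 2*b**2 - 26 = -26 + 2*b**2)
t = -356967/89242 (t = -4 + 1/(-620 + (-26 + 2*(-212)**2)) = -4 + 1/(-620 + (-26 + 2*44944)) = -4 + 1/(-620 + (-26 + 89888)) = -4 + 1/(-620 + 89862) = -4 + 1/89242 = -356967/89242 ≈ -4.0000)
((t + 10133)*(-12945 - 3983))/(-37312 - 4114) = ((-356967/89242 + 10133)*(-12945 - 3983))/(-37312 - 4114) = ((903932219/89242)*(-16928))/(-41426) = -7650882301616/44621*(-1/41426) = 3825441150808/924234773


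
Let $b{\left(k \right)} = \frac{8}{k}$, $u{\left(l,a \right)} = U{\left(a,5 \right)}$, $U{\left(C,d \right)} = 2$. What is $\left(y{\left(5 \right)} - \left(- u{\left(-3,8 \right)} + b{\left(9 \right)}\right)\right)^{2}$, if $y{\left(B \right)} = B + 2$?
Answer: $\frac{5329}{81} \approx 65.79$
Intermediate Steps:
$y{\left(B \right)} = 2 + B$
$u{\left(l,a \right)} = 2$
$\left(y{\left(5 \right)} - \left(- u{\left(-3,8 \right)} + b{\left(9 \right)}\right)\right)^{2} = \left(\left(2 + 5\right) + \left(2 - \frac{8}{9}\right)\right)^{2} = \left(7 + \left(2 - 8 \cdot \frac{1}{9}\right)\right)^{2} = \left(7 + \left(2 - \frac{8}{9}\right)\right)^{2} = \left(7 + \frac{10}{9}\right)^{2} = \left(\frac{73}{9}\right)^{2} = \frac{5329}{81}$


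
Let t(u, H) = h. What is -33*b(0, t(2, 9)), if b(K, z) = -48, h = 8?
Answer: 1584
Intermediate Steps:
t(u, H) = 8
-33*b(0, t(2, 9)) = -33*(-48) = 1584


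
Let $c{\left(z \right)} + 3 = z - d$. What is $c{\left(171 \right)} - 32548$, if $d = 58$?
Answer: $-32438$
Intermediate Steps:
$c{\left(z \right)} = -61 + z$ ($c{\left(z \right)} = -3 + \left(z - 58\right) = -3 + \left(-58 + z\right) = -61 + z$)
$c{\left(171 \right)} - 32548 = \left(-61 + 171\right) - 32548 = 110 - 32548 = -32438$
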